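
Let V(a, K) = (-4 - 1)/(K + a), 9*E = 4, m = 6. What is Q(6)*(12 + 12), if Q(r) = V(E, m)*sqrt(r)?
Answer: -540*sqrt(6)/29 ≈ -45.611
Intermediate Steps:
E = 4/9 (E = (1/9)*4 = 4/9 ≈ 0.44444)
V(a, K) = -5/(K + a)
Q(r) = -45*sqrt(r)/58 (Q(r) = (-5/(6 + 4/9))*sqrt(r) = (-5/58/9)*sqrt(r) = (-5*9/58)*sqrt(r) = -45*sqrt(r)/58)
Q(6)*(12 + 12) = (-45*sqrt(6)/58)*(12 + 12) = -45*sqrt(6)/58*24 = -540*sqrt(6)/29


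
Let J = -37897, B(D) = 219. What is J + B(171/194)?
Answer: -37678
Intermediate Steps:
J + B(171/194) = -37897 + 219 = -37678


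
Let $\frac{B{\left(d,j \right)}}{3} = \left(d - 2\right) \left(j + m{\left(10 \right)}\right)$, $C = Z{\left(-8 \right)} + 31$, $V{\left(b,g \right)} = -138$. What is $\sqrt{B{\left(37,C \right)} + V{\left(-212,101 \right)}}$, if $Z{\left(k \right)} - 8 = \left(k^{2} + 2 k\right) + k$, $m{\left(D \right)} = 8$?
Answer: $\sqrt{8997} \approx 94.853$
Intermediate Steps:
$Z{\left(k \right)} = 8 + k^{2} + 3 k$ ($Z{\left(k \right)} = 8 + \left(\left(k^{2} + 2 k\right) + k\right) = 8 + \left(k^{2} + 3 k\right) = 8 + k^{2} + 3 k$)
$C = 79$ ($C = \left(8 + \left(-8\right)^{2} + 3 \left(-8\right)\right) + 31 = \left(8 + 64 - 24\right) + 31 = 48 + 31 = 79$)
$B{\left(d,j \right)} = 3 \left(-2 + d\right) \left(8 + j\right)$ ($B{\left(d,j \right)} = 3 \left(d - 2\right) \left(j + 8\right) = 3 \left(-2 + d\right) \left(8 + j\right)$)
$\sqrt{B{\left(37,C \right)} + V{\left(-212,101 \right)}} = \sqrt{\left(-48 - 474 + 24 \cdot 37 + 3 \cdot 37 \cdot 79\right) - 138} = \sqrt{\left(-48 - 474 + 888 + 8769\right) - 138} = \sqrt{9135 - 138} = \sqrt{8997}$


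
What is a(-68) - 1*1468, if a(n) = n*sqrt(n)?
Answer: -1468 - 136*I*sqrt(17) ≈ -1468.0 - 560.74*I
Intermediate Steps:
a(n) = n**(3/2)
a(-68) - 1*1468 = (-68)**(3/2) - 1*1468 = -136*I*sqrt(17) - 1468 = -1468 - 136*I*sqrt(17)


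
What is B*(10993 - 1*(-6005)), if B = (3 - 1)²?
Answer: 67992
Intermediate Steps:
B = 4 (B = 2² = 4)
B*(10993 - 1*(-6005)) = 4*(10993 - 1*(-6005)) = 4*(10993 + 6005) = 4*16998 = 67992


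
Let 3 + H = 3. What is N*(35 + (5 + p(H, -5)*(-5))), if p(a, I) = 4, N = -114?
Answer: -2280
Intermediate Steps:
H = 0 (H = -3 + 3 = 0)
N*(35 + (5 + p(H, -5)*(-5))) = -114*(35 + (5 + 4*(-5))) = -114*(35 + (5 - 20)) = -114*(35 - 15) = -114*20 = -2280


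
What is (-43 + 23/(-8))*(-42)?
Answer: 7707/4 ≈ 1926.8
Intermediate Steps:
(-43 + 23/(-8))*(-42) = (-43 + 23*(-⅛))*(-42) = (-43 - 23/8)*(-42) = -367/8*(-42) = 7707/4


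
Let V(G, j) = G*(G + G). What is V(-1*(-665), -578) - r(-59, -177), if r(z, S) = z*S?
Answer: 874007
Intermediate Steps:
r(z, S) = S*z
V(G, j) = 2*G² (V(G, j) = G*(2*G) = 2*G²)
V(-1*(-665), -578) - r(-59, -177) = 2*(-1*(-665))² - (-177)*(-59) = 2*665² - 1*10443 = 2*442225 - 10443 = 884450 - 10443 = 874007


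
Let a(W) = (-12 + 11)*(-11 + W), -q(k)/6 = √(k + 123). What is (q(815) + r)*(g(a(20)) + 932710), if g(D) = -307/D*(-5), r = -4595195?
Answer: -38566805331725/9 - 16785710*√938/3 ≈ -4.2854e+12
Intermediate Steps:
q(k) = -6*√(123 + k) (q(k) = -6*√(k + 123) = -6*√(123 + k))
a(W) = 11 - W (a(W) = -(-11 + W) = 11 - W)
g(D) = 1535/D
(q(815) + r)*(g(a(20)) + 932710) = (-6*√(123 + 815) - 4595195)*(1535/(11 - 1*20) + 932710) = (-6*√938 - 4595195)*(1535/(11 - 20) + 932710) = (-4595195 - 6*√938)*(1535/(-9) + 932710) = (-4595195 - 6*√938)*(1535*(-⅑) + 932710) = (-4595195 - 6*√938)*(-1535/9 + 932710) = (-4595195 - 6*√938)*(8392855/9) = -38566805331725/9 - 16785710*√938/3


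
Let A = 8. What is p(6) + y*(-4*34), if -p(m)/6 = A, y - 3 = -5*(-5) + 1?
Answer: -3992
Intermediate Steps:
y = 29 (y = 3 + (-5*(-5) + 1) = 3 + (25 + 1) = 3 + 26 = 29)
p(m) = -48 (p(m) = -6*8 = -48)
p(6) + y*(-4*34) = -48 + 29*(-4*34) = -48 + 29*(-136) = -48 - 3944 = -3992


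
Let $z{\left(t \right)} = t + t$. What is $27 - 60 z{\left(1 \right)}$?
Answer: $-93$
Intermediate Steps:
$z{\left(t \right)} = 2 t$
$27 - 60 z{\left(1 \right)} = 27 - 60 \cdot 2 \cdot 1 = 27 - 120 = -93$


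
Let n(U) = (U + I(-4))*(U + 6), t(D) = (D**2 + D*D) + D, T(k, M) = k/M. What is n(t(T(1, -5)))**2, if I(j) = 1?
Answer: 10458756/390625 ≈ 26.774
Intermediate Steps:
t(D) = D + 2*D**2 (t(D) = (D**2 + D**2) + D = 2*D**2 + D = D + 2*D**2)
n(U) = (1 + U)*(6 + U) (n(U) = (U + 1)*(U + 6) = (1 + U)*(6 + U))
n(t(T(1, -5)))**2 = (6 + ((1/(-5))*(1 + 2*(1/(-5))))**2 + 7*((1/(-5))*(1 + 2*(1/(-5)))))**2 = (6 + ((1*(-1/5))*(1 + 2*(1*(-1/5))))**2 + 7*((1*(-1/5))*(1 + 2*(1*(-1/5)))))**2 = (6 + (-(1 + 2*(-1/5))/5)**2 + 7*(-(1 + 2*(-1/5))/5))**2 = (6 + (-(1 - 2/5)/5)**2 + 7*(-(1 - 2/5)/5))**2 = (6 + (-1/5*3/5)**2 + 7*(-1/5*3/5))**2 = (6 + (-3/25)**2 + 7*(-3/25))**2 = (6 + 9/625 - 21/25)**2 = (3234/625)**2 = 10458756/390625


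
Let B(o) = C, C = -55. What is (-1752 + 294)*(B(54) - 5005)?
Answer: 7377480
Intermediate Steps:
B(o) = -55
(-1752 + 294)*(B(54) - 5005) = (-1752 + 294)*(-55 - 5005) = -1458*(-5060) = 7377480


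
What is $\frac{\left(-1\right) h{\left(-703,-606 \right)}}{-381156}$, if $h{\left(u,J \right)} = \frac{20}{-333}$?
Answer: $- \frac{5}{31731237} \approx -1.5757 \cdot 10^{-7}$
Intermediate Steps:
$h{\left(u,J \right)} = - \frac{20}{333}$ ($h{\left(u,J \right)} = 20 \left(- \frac{1}{333}\right) = - \frac{20}{333}$)
$\frac{\left(-1\right) h{\left(-703,-606 \right)}}{-381156} = \frac{\left(-1\right) \left(- \frac{20}{333}\right)}{-381156} = \frac{20}{333} \left(- \frac{1}{381156}\right) = - \frac{5}{31731237}$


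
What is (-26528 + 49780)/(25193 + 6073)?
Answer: 11626/15633 ≈ 0.74368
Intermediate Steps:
(-26528 + 49780)/(25193 + 6073) = 23252/31266 = 23252*(1/31266) = 11626/15633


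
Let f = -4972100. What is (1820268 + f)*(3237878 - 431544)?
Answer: -8845093303888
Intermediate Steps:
(1820268 + f)*(3237878 - 431544) = (1820268 - 4972100)*(3237878 - 431544) = -3151832*2806334 = -8845093303888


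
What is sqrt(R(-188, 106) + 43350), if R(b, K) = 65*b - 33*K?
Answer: 4*sqrt(1727) ≈ 166.23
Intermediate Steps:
R(b, K) = -33*K + 65*b
sqrt(R(-188, 106) + 43350) = sqrt((-33*106 + 65*(-188)) + 43350) = sqrt((-3498 - 12220) + 43350) = sqrt(-15718 + 43350) = sqrt(27632) = 4*sqrt(1727)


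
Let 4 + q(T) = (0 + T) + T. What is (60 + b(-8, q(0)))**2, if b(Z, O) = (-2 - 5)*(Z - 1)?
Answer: 15129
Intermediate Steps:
q(T) = -4 + 2*T (q(T) = -4 + ((0 + T) + T) = -4 + (T + T) = -4 + 2*T)
b(Z, O) = 7 - 7*Z (b(Z, O) = -7*(-1 + Z) = 7 - 7*Z)
(60 + b(-8, q(0)))**2 = (60 + (7 - 7*(-8)))**2 = (60 + (7 + 56))**2 = (60 + 63)**2 = 123**2 = 15129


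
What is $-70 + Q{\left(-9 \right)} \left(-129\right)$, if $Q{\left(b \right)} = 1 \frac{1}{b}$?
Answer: $- \frac{167}{3} \approx -55.667$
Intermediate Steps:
$Q{\left(b \right)} = \frac{1}{b}$
$-70 + Q{\left(-9 \right)} \left(-129\right) = -70 + \frac{1}{-9} \left(-129\right) = -70 - - \frac{43}{3} = -70 + \frac{43}{3} = - \frac{167}{3}$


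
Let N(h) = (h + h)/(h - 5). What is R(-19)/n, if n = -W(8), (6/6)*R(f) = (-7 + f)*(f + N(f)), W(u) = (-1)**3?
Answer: 2717/6 ≈ 452.83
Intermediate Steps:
N(h) = 2*h/(-5 + h) (N(h) = (2*h)/(-5 + h) = 2*h/(-5 + h))
W(u) = -1
R(f) = (-7 + f)*(f + 2*f/(-5 + f))
n = 1 (n = -1*(-1) = 1)
R(-19)/n = -19*(21 + (-19)**2 - 10*(-19))/(-5 - 19)/1 = -19*(21 + 361 + 190)/(-24)*1 = -19*(-1/24)*572*1 = (2717/6)*1 = 2717/6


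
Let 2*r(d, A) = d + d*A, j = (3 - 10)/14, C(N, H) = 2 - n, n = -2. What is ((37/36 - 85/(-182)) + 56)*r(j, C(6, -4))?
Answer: -941765/13104 ≈ -71.869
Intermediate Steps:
C(N, H) = 4 (C(N, H) = 2 - 1*(-2) = 2 + 2 = 4)
j = -½ (j = -7*1/14 = -½ ≈ -0.50000)
r(d, A) = d/2 + A*d/2 (r(d, A) = (d + d*A)/2 = (d + A*d)/2 = d/2 + A*d/2)
((37/36 - 85/(-182)) + 56)*r(j, C(6, -4)) = ((37/36 - 85/(-182)) + 56)*((½)*(-½)*(1 + 4)) = ((37*(1/36) - 85*(-1/182)) + 56)*((½)*(-½)*5) = ((37/36 + 85/182) + 56)*(-5/4) = (4897/3276 + 56)*(-5/4) = (188353/3276)*(-5/4) = -941765/13104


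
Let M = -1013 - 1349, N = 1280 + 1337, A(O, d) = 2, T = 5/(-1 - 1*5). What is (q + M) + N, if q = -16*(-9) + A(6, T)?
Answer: 401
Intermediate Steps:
T = -5/6 (T = 5/(-1 - 5) = 5/(-6) = 5*(-1/6) = -5/6 ≈ -0.83333)
q = 146 (q = -16*(-9) + 2 = 144 + 2 = 146)
N = 2617
M = -2362
(q + M) + N = (146 - 2362) + 2617 = -2216 + 2617 = 401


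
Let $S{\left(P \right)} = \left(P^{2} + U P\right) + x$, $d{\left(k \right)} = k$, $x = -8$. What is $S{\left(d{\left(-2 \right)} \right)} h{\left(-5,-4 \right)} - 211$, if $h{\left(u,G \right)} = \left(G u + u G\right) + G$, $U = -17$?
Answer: $869$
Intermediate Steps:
$h{\left(u,G \right)} = G + 2 G u$ ($h{\left(u,G \right)} = \left(G u + G u\right) + G = 2 G u + G = G + 2 G u$)
$S{\left(P \right)} = -8 + P^{2} - 17 P$ ($S{\left(P \right)} = \left(P^{2} - 17 P\right) - 8 = -8 + P^{2} - 17 P$)
$S{\left(d{\left(-2 \right)} \right)} h{\left(-5,-4 \right)} - 211 = \left(-8 + \left(-2\right)^{2} - -34\right) \left(- 4 \left(1 + 2 \left(-5\right)\right)\right) - 211 = \left(-8 + 4 + 34\right) \left(- 4 \left(1 - 10\right)\right) - 211 = 30 \left(\left(-4\right) \left(-9\right)\right) - 211 = 30 \cdot 36 - 211 = 1080 - 211 = 869$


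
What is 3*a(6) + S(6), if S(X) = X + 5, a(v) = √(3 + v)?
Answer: 20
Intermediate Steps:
S(X) = 5 + X
3*a(6) + S(6) = 3*√(3 + 6) + (5 + 6) = 3*√9 + 11 = 3*3 + 11 = 9 + 11 = 20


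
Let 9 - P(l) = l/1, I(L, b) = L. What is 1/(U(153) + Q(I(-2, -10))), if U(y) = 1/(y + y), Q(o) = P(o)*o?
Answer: -306/6731 ≈ -0.045461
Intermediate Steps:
P(l) = 9 - l (P(l) = 9 - l/1 = 9 - l)
Q(o) = o*(9 - o) (Q(o) = (9 - o)*o = o*(9 - o))
U(y) = 1/(2*y)
1/(U(153) + Q(I(-2, -10))) = 1/((1/2)/153 - 2*(9 - 1*(-2))) = 1/((1/2)*(1/153) - 2*(9 + 2)) = 1/(1/306 - 2*11) = 1/(1/306 - 22) = 1/(-6731/306) = -306/6731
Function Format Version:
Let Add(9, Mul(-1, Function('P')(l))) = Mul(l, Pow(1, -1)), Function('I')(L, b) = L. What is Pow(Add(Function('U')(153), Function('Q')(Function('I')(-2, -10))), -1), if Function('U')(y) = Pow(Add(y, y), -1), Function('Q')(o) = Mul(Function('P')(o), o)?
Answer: Rational(-306, 6731) ≈ -0.045461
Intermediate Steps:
Function('P')(l) = Add(9, Mul(-1, l)) (Function('P')(l) = Add(9, Mul(-1, Mul(l, Pow(1, -1)))) = Add(9, Mul(-1, Mul(l, 1))) = Add(9, Mul(-1, l)))
Function('Q')(o) = Mul(o, Add(9, Mul(-1, o))) (Function('Q')(o) = Mul(Add(9, Mul(-1, o)), o) = Mul(o, Add(9, Mul(-1, o))))
Function('U')(y) = Mul(Rational(1, 2), Pow(y, -1)) (Function('U')(y) = Pow(Mul(2, y), -1) = Mul(Rational(1, 2), Pow(y, -1)))
Pow(Add(Function('U')(153), Function('Q')(Function('I')(-2, -10))), -1) = Pow(Add(Mul(Rational(1, 2), Pow(153, -1)), Mul(-2, Add(9, Mul(-1, -2)))), -1) = Pow(Add(Mul(Rational(1, 2), Rational(1, 153)), Mul(-2, Add(9, 2))), -1) = Pow(Add(Rational(1, 306), Mul(-2, 11)), -1) = Pow(Add(Rational(1, 306), -22), -1) = Pow(Rational(-6731, 306), -1) = Rational(-306, 6731)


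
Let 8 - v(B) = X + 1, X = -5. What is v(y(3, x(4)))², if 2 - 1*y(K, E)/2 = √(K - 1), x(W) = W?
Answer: 144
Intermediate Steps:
y(K, E) = 4 - 2*√(-1 + K) (y(K, E) = 4 - 2*√(K - 1) = 4 - 2*√(-1 + K))
v(B) = 12 (v(B) = 8 - (-5 + 1) = 8 - 1*(-4) = 8 + 4 = 12)
v(y(3, x(4)))² = 12² = 144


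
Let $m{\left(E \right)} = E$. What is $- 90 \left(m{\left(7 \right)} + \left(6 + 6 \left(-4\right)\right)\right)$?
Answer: $990$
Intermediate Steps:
$- 90 \left(m{\left(7 \right)} + \left(6 + 6 \left(-4\right)\right)\right) = - 90 \left(7 + \left(6 + 6 \left(-4\right)\right)\right) = - 90 \left(7 + \left(6 - 24\right)\right) = - 90 \left(7 - 18\right) = \left(-90\right) \left(-11\right) = 990$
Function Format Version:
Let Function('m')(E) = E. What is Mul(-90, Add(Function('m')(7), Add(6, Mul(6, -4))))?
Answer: 990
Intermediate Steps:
Mul(-90, Add(Function('m')(7), Add(6, Mul(6, -4)))) = Mul(-90, Add(7, Add(6, Mul(6, -4)))) = Mul(-90, Add(7, Add(6, -24))) = Mul(-90, Add(7, -18)) = Mul(-90, -11) = 990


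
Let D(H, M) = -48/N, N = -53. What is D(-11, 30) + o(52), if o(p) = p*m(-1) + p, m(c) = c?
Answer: 48/53 ≈ 0.90566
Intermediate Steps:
D(H, M) = 48/53 (D(H, M) = -48/(-53) = -48*(-1/53) = 48/53)
o(p) = 0 (o(p) = p*(-1) + p = -p + p = 0)
D(-11, 30) + o(52) = 48/53 + 0 = 48/53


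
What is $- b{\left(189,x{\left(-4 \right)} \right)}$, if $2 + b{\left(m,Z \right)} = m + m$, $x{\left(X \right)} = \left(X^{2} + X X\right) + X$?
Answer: $-376$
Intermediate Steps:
$x{\left(X \right)} = X + 2 X^{2}$ ($x{\left(X \right)} = \left(X^{2} + X^{2}\right) + X = 2 X^{2} + X = X + 2 X^{2}$)
$b{\left(m,Z \right)} = -2 + 2 m$ ($b{\left(m,Z \right)} = -2 + \left(m + m\right) = -2 + 2 m$)
$- b{\left(189,x{\left(-4 \right)} \right)} = - (-2 + 2 \cdot 189) = - (-2 + 378) = \left(-1\right) 376 = -376$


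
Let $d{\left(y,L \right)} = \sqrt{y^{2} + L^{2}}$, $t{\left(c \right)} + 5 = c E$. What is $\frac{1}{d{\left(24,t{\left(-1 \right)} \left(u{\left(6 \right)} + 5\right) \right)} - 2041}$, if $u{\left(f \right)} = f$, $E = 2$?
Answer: $- \frac{2041}{4159176} - \frac{\sqrt{6505}}{4159176} \approx -0.00051011$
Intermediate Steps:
$t{\left(c \right)} = -5 + 2 c$ ($t{\left(c \right)} = -5 + c 2 = -5 + 2 c$)
$d{\left(y,L \right)} = \sqrt{L^{2} + y^{2}}$
$\frac{1}{d{\left(24,t{\left(-1 \right)} \left(u{\left(6 \right)} + 5\right) \right)} - 2041} = \frac{1}{\sqrt{\left(\left(-5 + 2 \left(-1\right)\right) \left(6 + 5\right)\right)^{2} + 24^{2}} - 2041} = \frac{1}{\sqrt{\left(\left(-5 - 2\right) 11\right)^{2} + 576} - 2041} = \frac{1}{\sqrt{\left(\left(-7\right) 11\right)^{2} + 576} - 2041} = \frac{1}{\sqrt{\left(-77\right)^{2} + 576} - 2041} = \frac{1}{\sqrt{5929 + 576} - 2041} = \frac{1}{\sqrt{6505} - 2041} = \frac{1}{-2041 + \sqrt{6505}}$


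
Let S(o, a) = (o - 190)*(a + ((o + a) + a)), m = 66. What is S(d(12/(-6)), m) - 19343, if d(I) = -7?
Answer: -56970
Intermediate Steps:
S(o, a) = (-190 + o)*(o + 3*a) (S(o, a) = (-190 + o)*(a + ((a + o) + a)) = (-190 + o)*(a + (o + 2*a)) = (-190 + o)*(o + 3*a))
S(d(12/(-6)), m) - 19343 = ((-7)² - 570*66 - 190*(-7) + 3*66*(-7)) - 19343 = (49 - 37620 + 1330 - 1386) - 19343 = -37627 - 19343 = -56970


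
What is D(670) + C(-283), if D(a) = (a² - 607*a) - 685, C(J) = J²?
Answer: 121614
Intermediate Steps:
D(a) = -685 + a² - 607*a
D(670) + C(-283) = (-685 + 670² - 607*670) + (-283)² = (-685 + 448900 - 406690) + 80089 = 41525 + 80089 = 121614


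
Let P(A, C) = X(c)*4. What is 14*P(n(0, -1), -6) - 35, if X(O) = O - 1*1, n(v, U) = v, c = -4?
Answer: -315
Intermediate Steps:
X(O) = -1 + O (X(O) = O - 1 = -1 + O)
P(A, C) = -20 (P(A, C) = (-1 - 4)*4 = -5*4 = -20)
14*P(n(0, -1), -6) - 35 = 14*(-20) - 35 = -280 - 35 = -315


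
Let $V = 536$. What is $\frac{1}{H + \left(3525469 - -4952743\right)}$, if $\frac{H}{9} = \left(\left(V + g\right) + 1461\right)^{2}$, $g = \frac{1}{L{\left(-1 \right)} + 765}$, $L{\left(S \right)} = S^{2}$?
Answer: $\frac{586756}{26034563174153} \approx 2.2538 \cdot 10^{-8}$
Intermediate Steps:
$g = \frac{1}{766}$ ($g = \frac{1}{\left(-1\right)^{2} + 765} = \frac{1}{1 + 765} = \frac{1}{766} \approx 0.0013055$)
$H = \frac{21059921413881}{586756}$ ($H = 9 \left(\left(536 + \frac{1}{766}\right) + 1461\right)^{2} = 9 \left(\frac{410577}{766} + 1461\right)^{2} = 9 \left(\frac{1529703}{766}\right)^{2} = 9 \cdot \frac{2339991268209}{586756} = \frac{21059921413881}{586756} \approx 3.5892 \cdot 10^{7}$)
$\frac{1}{H + \left(3525469 - -4952743\right)} = \frac{1}{\frac{21059921413881}{586756} + \left(3525469 - -4952743\right)} = \frac{1}{\frac{21059921413881}{586756} + \left(3525469 + 4952743\right)} = \frac{1}{\frac{21059921413881}{586756} + 8478212} = \frac{1}{\frac{26034563174153}{586756}} = \frac{586756}{26034563174153}$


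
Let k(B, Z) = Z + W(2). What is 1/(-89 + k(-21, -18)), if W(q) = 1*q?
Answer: -1/105 ≈ -0.0095238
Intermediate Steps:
W(q) = q
k(B, Z) = 2 + Z (k(B, Z) = Z + 2 = 2 + Z)
1/(-89 + k(-21, -18)) = 1/(-89 + (2 - 18)) = 1/(-89 - 16) = 1/(-105) = -1/105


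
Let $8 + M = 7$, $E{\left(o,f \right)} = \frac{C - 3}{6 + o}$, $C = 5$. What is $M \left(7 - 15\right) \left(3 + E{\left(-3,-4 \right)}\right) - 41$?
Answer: $- \frac{35}{3} \approx -11.667$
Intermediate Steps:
$E{\left(o,f \right)} = \frac{2}{6 + o}$ ($E{\left(o,f \right)} = \frac{5 - 3}{6 + o} = \frac{2}{6 + o}$)
$M = -1$ ($M = -8 + 7 = -1$)
$M \left(7 - 15\right) \left(3 + E{\left(-3,-4 \right)}\right) - 41 = - \left(7 - 15\right) \left(3 + \frac{2}{6 - 3}\right) - 41 = - \left(-8\right) \left(3 + \frac{2}{3}\right) - 41 = - \frac{\left(-8\right) 11}{3} - 41 = \left(-1\right) \left(- \frac{88}{3}\right) - 41 = \frac{88}{3} - 41 = - \frac{35}{3}$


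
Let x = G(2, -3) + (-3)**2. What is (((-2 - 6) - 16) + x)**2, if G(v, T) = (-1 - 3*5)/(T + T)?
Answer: 1369/9 ≈ 152.11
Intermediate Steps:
G(v, T) = -8/T (G(v, T) = (-1 - 15)/((2*T)) = -8/T)
x = 35/3 (x = -8/(-3) + (-3)**2 = -8*(-1/3) + 9 = 8/3 + 9 = 35/3 ≈ 11.667)
(((-2 - 6) - 16) + x)**2 = (((-2 - 6) - 16) + 35/3)**2 = ((-8 - 16) + 35/3)**2 = (-24 + 35/3)**2 = (-37/3)**2 = 1369/9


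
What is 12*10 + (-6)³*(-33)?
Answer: 7248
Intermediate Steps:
12*10 + (-6)³*(-33) = 120 - 216*(-33) = 120 + 7128 = 7248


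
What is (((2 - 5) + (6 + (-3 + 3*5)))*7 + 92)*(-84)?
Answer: -16548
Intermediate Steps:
(((2 - 5) + (6 + (-3 + 3*5)))*7 + 92)*(-84) = ((-3 + (6 + (-3 + 15)))*7 + 92)*(-84) = ((-3 + (6 + 12))*7 + 92)*(-84) = ((-3 + 18)*7 + 92)*(-84) = (15*7 + 92)*(-84) = (105 + 92)*(-84) = 197*(-84) = -16548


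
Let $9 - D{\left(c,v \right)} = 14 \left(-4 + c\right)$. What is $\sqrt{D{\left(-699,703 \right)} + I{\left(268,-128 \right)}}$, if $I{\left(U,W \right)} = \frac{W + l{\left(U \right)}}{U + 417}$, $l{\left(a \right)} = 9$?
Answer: $\frac{2 \sqrt{1155563490}}{685} \approx 99.251$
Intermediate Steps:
$D{\left(c,v \right)} = 65 - 14 c$ ($D{\left(c,v \right)} = 9 - 14 \left(-4 + c\right) = 9 - \left(-56 + 14 c\right) = 65 - 14 c$)
$I{\left(U,W \right)} = \frac{9 + W}{417 + U}$ ($I{\left(U,W \right)} = \frac{W + 9}{U + 417} = \frac{9 + W}{417 + U}$)
$\sqrt{D{\left(-699,703 \right)} + I{\left(268,-128 \right)}} = \sqrt{\left(65 - -9786\right) + \frac{9 - 128}{417 + 268}} = \sqrt{\left(65 + 9786\right) + \frac{1}{685} \left(-119\right)} = \sqrt{9851 + \frac{1}{685} \left(-119\right)} = \sqrt{9851 - \frac{119}{685}} = \sqrt{\frac{6747816}{685}} = \frac{2 \sqrt{1155563490}}{685}$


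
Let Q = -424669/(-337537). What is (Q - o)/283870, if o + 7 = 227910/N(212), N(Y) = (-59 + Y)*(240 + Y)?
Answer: 19306552183/1104382456517940 ≈ 1.7482e-5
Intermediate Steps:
Q = 424669/337537 (Q = -424669*(-1/337537) = 424669/337537 ≈ 1.2581)
o = -42697/11526 (o = -7 + 227910/(-14160 + 212² + 181*212) = -7 + 227910/(-14160 + 44944 + 38372) = -7 + 227910/69156 = -7 + 227910*(1/69156) = -7 + 37985/11526 = -42697/11526 ≈ -3.7044)
(Q - o)/283870 = (424669/337537 - 1*(-42697/11526))/283870 = (424669/337537 + 42697/11526)*(1/283870) = (19306552183/3890451462)*(1/283870) = 19306552183/1104382456517940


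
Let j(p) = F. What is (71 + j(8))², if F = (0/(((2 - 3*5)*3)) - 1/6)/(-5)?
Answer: 4541161/900 ≈ 5045.7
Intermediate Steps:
F = 1/30 (F = (0/(((2 - 15)*3)) - 1*⅙)*(-⅕) = (0/((-13*3)) - ⅙)*(-⅕) = (0/(-39) - ⅙)*(-⅕) = (0*(-1/39) - ⅙)*(-⅕) = (0 - ⅙)*(-⅕) = -⅙*(-⅕) = 1/30 ≈ 0.033333)
j(p) = 1/30
(71 + j(8))² = (71 + 1/30)² = (2131/30)² = 4541161/900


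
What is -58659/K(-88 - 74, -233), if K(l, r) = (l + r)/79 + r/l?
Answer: 9502758/577 ≈ 16469.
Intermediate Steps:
K(l, r) = l/79 + r/79 + r/l (K(l, r) = (l + r)*(1/79) + r/l = (l/79 + r/79) + r/l = l/79 + r/79 + r/l)
-58659/K(-88 - 74, -233) = -58659*(-88 - 74)/(-233 + (-88 - 74)*((-88 - 74) - 233)/79) = -58659*(-162/(-233 + (1/79)*(-162)*(-162 - 233))) = -58659*(-162/(-233 + (1/79)*(-162)*(-395))) = -58659*(-162/(-233 + 810)) = -58659/((-1/162*577)) = -58659/(-577/162) = -58659*(-162/577) = 9502758/577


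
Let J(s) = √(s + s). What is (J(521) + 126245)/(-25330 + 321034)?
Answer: 126245/295704 + √1042/295704 ≈ 0.42704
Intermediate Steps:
J(s) = √2*√s (J(s) = √(2*s) = √2*√s)
(J(521) + 126245)/(-25330 + 321034) = (√2*√521 + 126245)/(-25330 + 321034) = (√1042 + 126245)/295704 = (126245 + √1042)*(1/295704) = 126245/295704 + √1042/295704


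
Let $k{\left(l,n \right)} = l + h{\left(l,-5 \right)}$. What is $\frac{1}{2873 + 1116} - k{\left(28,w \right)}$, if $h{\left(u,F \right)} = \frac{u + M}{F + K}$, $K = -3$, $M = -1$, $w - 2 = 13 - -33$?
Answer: $- \frac{785825}{31912} \approx -24.625$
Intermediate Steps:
$w = 48$ ($w = 2 + \left(13 - -33\right) = 2 + \left(13 + 33\right) = 2 + 46 = 48$)
$h{\left(u,F \right)} = \frac{-1 + u}{-3 + F}$ ($h{\left(u,F \right)} = \frac{u - 1}{F - 3} = \frac{-1 + u}{-3 + F}$)
$k{\left(l,n \right)} = \frac{1}{8} + \frac{7 l}{8}$ ($k{\left(l,n \right)} = l + \frac{-1 + l}{-3 - 5} = l + \frac{-1 + l}{-8} = l - \frac{-1 + l}{8} = l - \left(- \frac{1}{8} + \frac{l}{8}\right) = \frac{1}{8} + \frac{7 l}{8}$)
$\frac{1}{2873 + 1116} - k{\left(28,w \right)} = \frac{1}{2873 + 1116} - \left(\frac{1}{8} + \frac{7}{8} \cdot 28\right) = \frac{1}{3989} - \left(\frac{1}{8} + \frac{49}{2}\right) = \frac{1}{3989} - \frac{197}{8} = - \frac{785825}{31912}$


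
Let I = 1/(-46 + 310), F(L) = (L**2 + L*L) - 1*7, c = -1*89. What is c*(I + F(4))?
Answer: -587489/264 ≈ -2225.3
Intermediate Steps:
c = -89
F(L) = -7 + 2*L**2 (F(L) = (L**2 + L**2) - 7 = 2*L**2 - 7 = -7 + 2*L**2)
I = 1/264 ≈ 0.0037879
c*(I + F(4)) = -89*(1/264 + (-7 + 2*4**2)) = -89*(1/264 + (-7 + 2*16)) = -89*(1/264 + (-7 + 32)) = -89*(1/264 + 25) = -89*6601/264 = -587489/264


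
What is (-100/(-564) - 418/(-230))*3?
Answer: 32344/5405 ≈ 5.9841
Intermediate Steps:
(-100/(-564) - 418/(-230))*3 = (-100*(-1/564) - 418*(-1/230))*3 = (25/141 + 209/115)*3 = (32344/16215)*3 = 32344/5405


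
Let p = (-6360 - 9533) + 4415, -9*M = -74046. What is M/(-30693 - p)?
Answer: -3526/8235 ≈ -0.42817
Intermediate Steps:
M = 24682/3 (M = -⅑*(-74046) = 24682/3 ≈ 8227.3)
p = -11478 (p = -15893 + 4415 = -11478)
M/(-30693 - p) = 24682/(3*(-30693 - 1*(-11478))) = 24682/(3*(-30693 + 11478)) = (24682/3)/(-19215) = (24682/3)*(-1/19215) = -3526/8235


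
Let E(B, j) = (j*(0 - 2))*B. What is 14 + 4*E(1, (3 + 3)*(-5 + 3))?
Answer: 110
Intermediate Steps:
E(B, j) = -2*B*j (E(B, j) = (j*(-2))*B = (-2*j)*B = -2*B*j)
14 + 4*E(1, (3 + 3)*(-5 + 3)) = 14 + 4*(-2*1*(3 + 3)*(-5 + 3)) = 14 + 4*(-2*1*6*(-2)) = 14 + 4*(-2*1*(-12)) = 14 + 4*24 = 14 + 96 = 110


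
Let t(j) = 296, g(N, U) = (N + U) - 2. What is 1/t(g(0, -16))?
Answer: 1/296 ≈ 0.0033784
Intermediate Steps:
g(N, U) = -2 + N + U
1/t(g(0, -16)) = 1/296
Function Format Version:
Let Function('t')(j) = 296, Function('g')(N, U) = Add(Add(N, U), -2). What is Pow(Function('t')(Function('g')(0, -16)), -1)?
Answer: Rational(1, 296) ≈ 0.0033784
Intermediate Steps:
Function('g')(N, U) = Add(-2, N, U)
Pow(Function('t')(Function('g')(0, -16)), -1) = Pow(296, -1) = Rational(1, 296)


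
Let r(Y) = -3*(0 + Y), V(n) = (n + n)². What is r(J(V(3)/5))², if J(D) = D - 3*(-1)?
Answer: 23409/25 ≈ 936.36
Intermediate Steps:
V(n) = 4*n² (V(n) = (2*n)² = 4*n²)
J(D) = 3 + D (J(D) = D - 1*(-3) = D + 3 = 3 + D)
r(Y) = -3*Y
r(J(V(3)/5))² = (-3*(3 + (4*3²)/5))² = (-3*(3 + (4*9)*(⅕)))² = (-3*(3 + 36*(⅕)))² = (-3*(3 + 36/5))² = (-3*51/5)² = (-153/5)² = 23409/25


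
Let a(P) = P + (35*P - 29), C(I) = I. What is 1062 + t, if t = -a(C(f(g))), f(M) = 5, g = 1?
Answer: 911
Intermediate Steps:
a(P) = -29 + 36*P (a(P) = P + (-29 + 35*P) = -29 + 36*P)
t = -151 (t = -(-29 + 36*5) = -(-29 + 180) = -1*151 = -151)
1062 + t = 1062 - 151 = 911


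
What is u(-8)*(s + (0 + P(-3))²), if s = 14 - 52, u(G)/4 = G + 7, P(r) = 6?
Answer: 8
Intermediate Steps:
u(G) = 28 + 4*G (u(G) = 4*(G + 7) = 4*(7 + G) = 28 + 4*G)
s = -38
u(-8)*(s + (0 + P(-3))²) = (28 + 4*(-8))*(-38 + (0 + 6)²) = (28 - 32)*(-38 + 6²) = -4*(-38 + 36) = -4*(-2) = 8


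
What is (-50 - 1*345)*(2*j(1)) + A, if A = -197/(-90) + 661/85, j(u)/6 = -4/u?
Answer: 29024047/1530 ≈ 18970.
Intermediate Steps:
j(u) = -24/u (j(u) = 6*(-4/u) = -24/u)
A = 15247/1530 (A = -197*(-1/90) + 661*(1/85) = 197/90 + 661/85 = 15247/1530 ≈ 9.9654)
(-50 - 1*345)*(2*j(1)) + A = (-50 - 1*345)*(2*(-24/1)) + 15247/1530 = (-50 - 345)*(2*(-24*1)) + 15247/1530 = -790*(-24) + 15247/1530 = -395*(-48) + 15247/1530 = 18960 + 15247/1530 = 29024047/1530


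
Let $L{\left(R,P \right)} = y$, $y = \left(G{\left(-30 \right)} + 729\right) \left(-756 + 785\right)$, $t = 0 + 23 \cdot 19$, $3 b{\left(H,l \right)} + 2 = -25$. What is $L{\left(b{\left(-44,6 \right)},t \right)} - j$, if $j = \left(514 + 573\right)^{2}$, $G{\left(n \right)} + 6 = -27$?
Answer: $-1161385$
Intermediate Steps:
$b{\left(H,l \right)} = -9$ ($b{\left(H,l \right)} = - \frac{2}{3} + \frac{1}{3} \left(-25\right) = - \frac{2}{3} - \frac{25}{3} = -9$)
$t = 437$ ($t = 0 + 437 = 437$)
$G{\left(n \right)} = -33$ ($G{\left(n \right)} = -6 - 27 = -33$)
$y = 20184$ ($y = \left(-33 + 729\right) \left(-756 + 785\right) = 696 \cdot 29 = 20184$)
$L{\left(R,P \right)} = 20184$
$j = 1181569$ ($j = 1087^{2} = 1181569$)
$L{\left(b{\left(-44,6 \right)},t \right)} - j = 20184 - 1181569 = -1161385$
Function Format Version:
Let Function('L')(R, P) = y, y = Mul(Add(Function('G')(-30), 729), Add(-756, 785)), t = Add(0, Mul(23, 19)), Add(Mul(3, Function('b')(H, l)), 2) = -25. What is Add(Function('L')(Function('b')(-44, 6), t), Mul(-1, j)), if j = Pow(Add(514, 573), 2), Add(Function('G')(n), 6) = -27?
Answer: -1161385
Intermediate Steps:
Function('b')(H, l) = -9 (Function('b')(H, l) = Add(Rational(-2, 3), Mul(Rational(1, 3), -25)) = Add(Rational(-2, 3), Rational(-25, 3)) = -9)
t = 437 (t = Add(0, 437) = 437)
Function('G')(n) = -33 (Function('G')(n) = Add(-6, -27) = -33)
y = 20184 (y = Mul(Add(-33, 729), Add(-756, 785)) = Mul(696, 29) = 20184)
Function('L')(R, P) = 20184
j = 1181569 (j = Pow(1087, 2) = 1181569)
Add(Function('L')(Function('b')(-44, 6), t), Mul(-1, j)) = Add(20184, Mul(-1, 1181569)) = Add(20184, -1181569) = -1161385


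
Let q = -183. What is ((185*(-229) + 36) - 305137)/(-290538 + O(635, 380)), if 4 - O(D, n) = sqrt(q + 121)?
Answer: 2403587782/2009762029 - 8273*I*sqrt(62)/2009762029 ≈ 1.196 - 3.2413e-5*I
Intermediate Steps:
O(D, n) = 4 - I*sqrt(62) (O(D, n) = 4 - sqrt(-183 + 121) = 4 - sqrt(-62) = 4 - I*sqrt(62))
((185*(-229) + 36) - 305137)/(-290538 + O(635, 380)) = ((185*(-229) + 36) - 305137)/(-290538 + (4 - I*sqrt(62))) = ((-42365 + 36) - 305137)/(-290534 - I*sqrt(62)) = (-42329 - 305137)/(-290534 - I*sqrt(62)) = -347466/(-290534 - I*sqrt(62))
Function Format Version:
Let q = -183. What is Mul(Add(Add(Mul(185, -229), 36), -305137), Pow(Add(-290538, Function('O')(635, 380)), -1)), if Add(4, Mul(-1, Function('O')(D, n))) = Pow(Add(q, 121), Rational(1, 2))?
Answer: Add(Rational(2403587782, 2009762029), Mul(Rational(-8273, 2009762029), I, Pow(62, Rational(1, 2)))) ≈ Add(1.1960, Mul(-3.2413e-5, I))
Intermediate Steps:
Function('O')(D, n) = Add(4, Mul(-1, I, Pow(62, Rational(1, 2)))) (Function('O')(D, n) = Add(4, Mul(-1, Pow(Add(-183, 121), Rational(1, 2)))) = Add(4, Mul(-1, Pow(-62, Rational(1, 2)))) = Add(4, Mul(-1, Mul(I, Pow(62, Rational(1, 2))))) = Add(4, Mul(-1, I, Pow(62, Rational(1, 2)))))
Mul(Add(Add(Mul(185, -229), 36), -305137), Pow(Add(-290538, Function('O')(635, 380)), -1)) = Mul(Add(Add(Mul(185, -229), 36), -305137), Pow(Add(-290538, Add(4, Mul(-1, I, Pow(62, Rational(1, 2))))), -1)) = Mul(Add(Add(-42365, 36), -305137), Pow(Add(-290534, Mul(-1, I, Pow(62, Rational(1, 2)))), -1)) = Mul(Add(-42329, -305137), Pow(Add(-290534, Mul(-1, I, Pow(62, Rational(1, 2)))), -1)) = Mul(-347466, Pow(Add(-290534, Mul(-1, I, Pow(62, Rational(1, 2)))), -1))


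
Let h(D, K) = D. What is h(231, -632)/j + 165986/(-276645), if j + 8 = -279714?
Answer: -46493840887/77383692690 ≈ -0.60082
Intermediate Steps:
j = -279722 (j = -8 - 279714 = -279722)
h(231, -632)/j + 165986/(-276645) = 231/(-279722) + 165986/(-276645) = 231*(-1/279722) + 165986*(-1/276645) = -231/279722 - 165986/276645 = -46493840887/77383692690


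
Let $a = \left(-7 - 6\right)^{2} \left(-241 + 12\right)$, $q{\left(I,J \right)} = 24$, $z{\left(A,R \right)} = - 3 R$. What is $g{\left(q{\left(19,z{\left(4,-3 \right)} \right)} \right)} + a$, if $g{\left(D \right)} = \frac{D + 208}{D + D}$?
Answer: $- \frac{232177}{6} \approx -38696.0$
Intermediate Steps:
$g{\left(D \right)} = \frac{208 + D}{2 D}$
$a = -38701$ ($a = \left(-13\right)^{2} \left(-229\right) = 169 \left(-229\right) = -38701$)
$g{\left(q{\left(19,z{\left(4,-3 \right)} \right)} \right)} + a = \frac{208 + 24}{2 \cdot 24} - 38701 = \frac{1}{2} \cdot \frac{1}{24} \cdot 232 - 38701 = \frac{29}{6} - 38701 = - \frac{232177}{6}$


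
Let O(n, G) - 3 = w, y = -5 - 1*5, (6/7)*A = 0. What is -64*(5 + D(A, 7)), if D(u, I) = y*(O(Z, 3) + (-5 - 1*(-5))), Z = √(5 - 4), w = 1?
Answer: 2240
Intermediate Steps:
A = 0 (A = (7/6)*0 = 0)
y = -10 (y = -5 - 5 = -10)
Z = 1 (Z = √1 = 1)
O(n, G) = 4 (O(n, G) = 3 + 1 = 4)
D(u, I) = -40 (D(u, I) = -10*(4 + (-5 - 1*(-5))) = -10*(4 + (-5 + 5)) = -10*(4 + 0) = -10*4 = -40)
-64*(5 + D(A, 7)) = -64*(5 - 40) = -64*(-35) = 2240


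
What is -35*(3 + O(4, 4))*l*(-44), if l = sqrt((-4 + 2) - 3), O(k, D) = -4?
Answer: -1540*I*sqrt(5) ≈ -3443.5*I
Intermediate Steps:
l = I*sqrt(5) (l = sqrt(-2 - 3) = sqrt(-5) = I*sqrt(5) ≈ 2.2361*I)
-35*(3 + O(4, 4))*l*(-44) = -35*(3 - 4)*I*sqrt(5)*(-44) = -(-35)*I*sqrt(5)*(-44) = (35*I*sqrt(5))*(-44) = -1540*I*sqrt(5)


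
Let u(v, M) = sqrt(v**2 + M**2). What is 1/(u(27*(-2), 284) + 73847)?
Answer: 73847/5453295837 - 2*sqrt(20893)/5453295837 ≈ 1.3489e-5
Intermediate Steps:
u(v, M) = sqrt(M**2 + v**2)
1/(u(27*(-2), 284) + 73847) = 1/(sqrt(284**2 + (27*(-2))**2) + 73847) = 1/(sqrt(80656 + (-54)**2) + 73847) = 1/(sqrt(80656 + 2916) + 73847) = 1/(sqrt(83572) + 73847) = 1/(2*sqrt(20893) + 73847) = 1/(73847 + 2*sqrt(20893))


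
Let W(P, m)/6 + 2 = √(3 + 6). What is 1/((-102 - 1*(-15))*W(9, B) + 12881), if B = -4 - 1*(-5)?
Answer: 1/12359 ≈ 8.0913e-5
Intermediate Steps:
B = 1 (B = -4 + 5 = 1)
W(P, m) = 6 (W(P, m) = -12 + 6*√(3 + 6) = -12 + 6*√9 = -12 + 6*3 = -12 + 18 = 6)
1/((-102 - 1*(-15))*W(9, B) + 12881) = 1/((-102 - 1*(-15))*6 + 12881) = 1/((-102 + 15)*6 + 12881) = 1/(-87*6 + 12881) = 1/(-522 + 12881) = 1/12359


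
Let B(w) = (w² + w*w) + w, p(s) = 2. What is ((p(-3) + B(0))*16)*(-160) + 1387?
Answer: -3733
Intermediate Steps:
B(w) = w + 2*w² (B(w) = (w² + w²) + w = 2*w² + w = w + 2*w²)
((p(-3) + B(0))*16)*(-160) + 1387 = ((2 + 0*(1 + 2*0))*16)*(-160) + 1387 = ((2 + 0*(1 + 0))*16)*(-160) + 1387 = ((2 + 0*1)*16)*(-160) + 1387 = ((2 + 0)*16)*(-160) + 1387 = (2*16)*(-160) + 1387 = 32*(-160) + 1387 = -5120 + 1387 = -3733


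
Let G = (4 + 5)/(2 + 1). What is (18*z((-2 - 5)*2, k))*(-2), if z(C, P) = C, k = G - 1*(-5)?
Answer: 504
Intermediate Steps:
G = 3 (G = 9/3 = 9*(1/3) = 3)
k = 8 (k = 3 - 1*(-5) = 3 + 5 = 8)
(18*z((-2 - 5)*2, k))*(-2) = (18*((-2 - 5)*2))*(-2) = (18*(-7*2))*(-2) = (18*(-14))*(-2) = -252*(-2) = 504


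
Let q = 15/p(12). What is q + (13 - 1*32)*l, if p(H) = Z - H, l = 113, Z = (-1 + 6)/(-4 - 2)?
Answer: -165409/77 ≈ -2148.2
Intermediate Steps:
Z = -5/6 (Z = 5/(-6) = 5*(-1/6) = -5/6 ≈ -0.83333)
p(H) = -5/6 - H
q = -90/77 (q = 15/(-5/6 - 1*12) = 15/(-5/6 - 12) = 15/(-77/6) = 15*(-6/77) = -90/77 ≈ -1.1688)
q + (13 - 1*32)*l = -90/77 + (13 - 1*32)*113 = -90/77 + (13 - 32)*113 = -90/77 - 19*113 = -90/77 - 2147 = -165409/77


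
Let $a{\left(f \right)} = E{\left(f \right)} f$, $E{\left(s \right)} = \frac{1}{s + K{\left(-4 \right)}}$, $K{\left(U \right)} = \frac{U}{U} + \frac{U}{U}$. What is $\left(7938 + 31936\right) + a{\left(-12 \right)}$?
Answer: $\frac{199376}{5} \approx 39875.0$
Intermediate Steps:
$K{\left(U \right)} = 2$ ($K{\left(U \right)} = 1 + 1 = 2$)
$E{\left(s \right)} = \frac{1}{2 + s}$ ($E{\left(s \right)} = \frac{1}{s + 2} = \frac{1}{2 + s}$)
$a{\left(f \right)} = \frac{f}{2 + f}$
$\left(7938 + 31936\right) + a{\left(-12 \right)} = \left(7938 + 31936\right) - \frac{12}{2 - 12} = 39874 - \frac{12}{-10} = 39874 - - \frac{6}{5} = 39874 + \frac{6}{5} = \frac{199376}{5}$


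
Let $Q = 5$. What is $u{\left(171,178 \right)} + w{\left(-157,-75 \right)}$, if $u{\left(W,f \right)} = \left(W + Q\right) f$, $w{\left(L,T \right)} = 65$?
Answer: $31393$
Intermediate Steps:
$u{\left(W,f \right)} = f \left(5 + W\right)$ ($u{\left(W,f \right)} = \left(W + 5\right) f = \left(5 + W\right) f = f \left(5 + W\right)$)
$u{\left(171,178 \right)} + w{\left(-157,-75 \right)} = 178 \left(5 + 171\right) + 65 = 178 \cdot 176 + 65 = 31328 + 65 = 31393$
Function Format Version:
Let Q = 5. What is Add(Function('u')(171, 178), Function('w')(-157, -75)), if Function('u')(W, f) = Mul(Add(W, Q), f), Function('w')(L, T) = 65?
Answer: 31393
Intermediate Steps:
Function('u')(W, f) = Mul(f, Add(5, W)) (Function('u')(W, f) = Mul(Add(W, 5), f) = Mul(Add(5, W), f) = Mul(f, Add(5, W)))
Add(Function('u')(171, 178), Function('w')(-157, -75)) = Add(Mul(178, Add(5, 171)), 65) = Add(Mul(178, 176), 65) = Add(31328, 65) = 31393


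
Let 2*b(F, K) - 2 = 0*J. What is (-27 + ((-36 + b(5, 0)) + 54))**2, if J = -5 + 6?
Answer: 64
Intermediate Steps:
J = 1
b(F, K) = 1 (b(F, K) = 1 + (0*1)/2 = 1 + (1/2)*0 = 1 + 0 = 1)
(-27 + ((-36 + b(5, 0)) + 54))**2 = (-27 + ((-36 + 1) + 54))**2 = (-27 + (-35 + 54))**2 = (-27 + 19)**2 = (-8)**2 = 64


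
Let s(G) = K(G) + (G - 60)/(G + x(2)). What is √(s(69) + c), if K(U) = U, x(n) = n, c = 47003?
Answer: √237290591/71 ≈ 216.96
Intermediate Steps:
s(G) = G + (-60 + G)/(2 + G) (s(G) = G + (G - 60)/(G + 2) = G + (-60 + G)/(2 + G))
√(s(69) + c) = √((-60 + 69² + 3*69)/(2 + 69) + 47003) = √((-60 + 4761 + 207)/71 + 47003) = √((1/71)*4908 + 47003) = √(4908/71 + 47003) = √(3342121/71) = √237290591/71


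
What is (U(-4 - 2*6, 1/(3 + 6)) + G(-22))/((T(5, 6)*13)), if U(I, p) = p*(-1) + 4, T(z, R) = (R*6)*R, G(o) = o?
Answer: -163/25272 ≈ -0.0064498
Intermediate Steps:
T(z, R) = 6*R² (T(z, R) = (6*R)*R = 6*R²)
U(I, p) = 4 - p (U(I, p) = -p + 4 = 4 - p)
(U(-4 - 2*6, 1/(3 + 6)) + G(-22))/((T(5, 6)*13)) = ((4 - 1/(3 + 6)) - 22)/(((6*6²)*13)) = ((4 - 1/9) - 22)/(((6*36)*13)) = ((4 - 1*⅑) - 22)/((216*13)) = ((4 - ⅑) - 22)/2808 = (35/9 - 22)*(1/2808) = -163/9*1/2808 = -163/25272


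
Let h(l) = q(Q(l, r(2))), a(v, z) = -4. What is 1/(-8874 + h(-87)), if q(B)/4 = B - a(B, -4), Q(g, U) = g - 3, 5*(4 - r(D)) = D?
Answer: -1/9218 ≈ -0.00010848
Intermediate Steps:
r(D) = 4 - D/5
Q(g, U) = -3 + g
q(B) = 16 + 4*B (q(B) = 4*(B - 1*(-4)) = 4*(B + 4) = 4*(4 + B) = 16 + 4*B)
h(l) = 4 + 4*l (h(l) = 16 + 4*(-3 + l) = 16 + (-12 + 4*l) = 4 + 4*l)
1/(-8874 + h(-87)) = 1/(-8874 + (4 + 4*(-87))) = 1/(-8874 + (4 - 348)) = 1/(-8874 - 344) = 1/(-9218) = -1/9218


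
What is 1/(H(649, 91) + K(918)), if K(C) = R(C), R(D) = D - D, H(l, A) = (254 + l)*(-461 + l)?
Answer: 1/169764 ≈ 5.8905e-6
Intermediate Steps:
H(l, A) = (-461 + l)*(254 + l)
R(D) = 0
K(C) = 0
1/(H(649, 91) + K(918)) = 1/((-117094 + 649² - 207*649) + 0) = 1/((-117094 + 421201 - 134343) + 0) = 1/(169764 + 0) = 1/169764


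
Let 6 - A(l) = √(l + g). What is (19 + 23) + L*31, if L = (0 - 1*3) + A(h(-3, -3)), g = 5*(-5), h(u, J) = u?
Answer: 135 - 62*I*√7 ≈ 135.0 - 164.04*I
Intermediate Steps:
g = -25
A(l) = 6 - √(-25 + l) (A(l) = 6 - √(l - 25) = 6 - √(-25 + l))
L = 3 - 2*I*√7 (L = (0 - 1*3) + (6 - √(-25 - 3)) = (0 - 3) + (6 - √(-28)) = -3 + (6 - 2*I*√7) = 3 - 2*I*√7 ≈ 3.0 - 5.2915*I)
(19 + 23) + L*31 = (19 + 23) + (3 - 2*I*√7)*31 = 42 + (93 - 62*I*√7) = 135 - 62*I*√7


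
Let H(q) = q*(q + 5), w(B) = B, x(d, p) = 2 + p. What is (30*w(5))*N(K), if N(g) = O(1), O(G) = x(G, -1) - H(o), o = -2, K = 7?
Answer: 1050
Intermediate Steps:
H(q) = q*(5 + q)
O(G) = 7 (O(G) = (2 - 1) - (-2)*(5 - 2) = 1 - (-2)*3 = 1 - 1*(-6) = 1 + 6 = 7)
N(g) = 7
(30*w(5))*N(K) = (30*5)*7 = 150*7 = 1050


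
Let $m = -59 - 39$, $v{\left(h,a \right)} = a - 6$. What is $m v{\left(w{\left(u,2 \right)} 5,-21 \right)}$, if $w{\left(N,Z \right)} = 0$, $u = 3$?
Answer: $2646$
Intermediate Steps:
$v{\left(h,a \right)} = -6 + a$ ($v{\left(h,a \right)} = a - 6 = -6 + a$)
$m = -98$
$m v{\left(w{\left(u,2 \right)} 5,-21 \right)} = - 98 \left(-6 - 21\right) = \left(-98\right) \left(-27\right) = 2646$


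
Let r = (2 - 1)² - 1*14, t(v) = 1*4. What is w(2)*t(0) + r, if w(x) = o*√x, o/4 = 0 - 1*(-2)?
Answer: -13 + 32*√2 ≈ 32.255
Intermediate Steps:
t(v) = 4
o = 8 (o = 4*(0 - 1*(-2)) = 4*(0 + 2) = 4*2 = 8)
r = -13 (r = 1² - 14 = 1 - 14 = -13)
w(x) = 8*√x
w(2)*t(0) + r = (8*√2)*4 - 13 = 32*√2 - 13 = -13 + 32*√2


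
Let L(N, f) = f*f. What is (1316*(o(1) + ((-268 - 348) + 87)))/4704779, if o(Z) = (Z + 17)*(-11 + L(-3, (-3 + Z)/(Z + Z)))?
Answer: -933044/4704779 ≈ -0.19832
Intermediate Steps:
L(N, f) = f**2
o(Z) = (-11 + (-3 + Z)**2/(4*Z**2))*(17 + Z) (o(Z) = (Z + 17)*(-11 + ((-3 + Z)/(Z + Z))**2) = (17 + Z)*(-11 + ((-3 + Z)/((2*Z)))**2) = (17 + Z)*(-11 + ((-3 + Z)*(1/(2*Z)))**2) = (17 + Z)*(-11 + ((-3 + Z)/(2*Z))**2) = (17 + Z)*(-11 + (-3 + Z)**2/(4*Z**2)) = (-11 + (-3 + Z)**2/(4*Z**2))*(17 + Z))
(1316*(o(1) + ((-268 - 348) + 87)))/4704779 = (1316*((1/4)*(153 - 737*1**2 - 93*1 - 43*1**3)/1**2 + ((-268 - 348) + 87)))/4704779 = (1316*((1/4)*1*(153 - 737*1 - 93 - 43*1) + (-616 + 87)))*(1/4704779) = (1316*((1/4)*1*(153 - 737 - 93 - 43) - 529))*(1/4704779) = (1316*((1/4)*1*(-720) - 529))*(1/4704779) = (1316*(-180 - 529))*(1/4704779) = (1316*(-709))*(1/4704779) = -933044*1/4704779 = -933044/4704779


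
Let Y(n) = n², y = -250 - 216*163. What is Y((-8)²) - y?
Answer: 39554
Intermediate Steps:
y = -35458 (y = -250 - 35208 = -35458)
Y((-8)²) - y = ((-8)²)² - 1*(-35458) = 64² + 35458 = 4096 + 35458 = 39554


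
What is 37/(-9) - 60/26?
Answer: -751/117 ≈ -6.4188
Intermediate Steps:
37/(-9) - 60/26 = 37*(-⅑) - 60*1/26 = -37/9 - 30/13 = -751/117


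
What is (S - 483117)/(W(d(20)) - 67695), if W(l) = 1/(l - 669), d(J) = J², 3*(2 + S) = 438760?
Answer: 271850593/54629868 ≈ 4.9762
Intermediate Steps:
S = 438754/3 (S = -2 + (⅓)*438760 = -2 + 438760/3 = 438754/3 ≈ 1.4625e+5)
W(l) = 1/(-669 + l)
(S - 483117)/(W(d(20)) - 67695) = (438754/3 - 483117)/(1/(-669 + 20²) - 67695) = -1010597/(3*(1/(-669 + 400) - 67695)) = -1010597/(3*(1/(-269) - 67695)) = -1010597/(3*(-1/269 - 67695)) = -1010597/(3*(-18209956/269)) = -1010597/3*(-269/18209956) = 271850593/54629868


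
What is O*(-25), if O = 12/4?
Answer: -75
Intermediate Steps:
O = 3 (O = 12*(¼) = 3)
O*(-25) = 3*(-25) = -75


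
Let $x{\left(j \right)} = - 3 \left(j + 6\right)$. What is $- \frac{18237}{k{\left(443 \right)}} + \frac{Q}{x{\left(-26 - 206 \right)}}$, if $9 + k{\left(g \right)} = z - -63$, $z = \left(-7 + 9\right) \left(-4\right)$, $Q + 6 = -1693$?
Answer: $- \frac{3110710}{7797} \approx -398.96$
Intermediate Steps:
$Q = -1699$ ($Q = -6 - 1693 = -1699$)
$z = -8$ ($z = 2 \left(-4\right) = -8$)
$x{\left(j \right)} = -18 - 3 j$ ($x{\left(j \right)} = - 3 \left(6 + j\right) = -18 - 3 j$)
$k{\left(g \right)} = 46$ ($k{\left(g \right)} = -9 - -55 = -9 + \left(-8 + 63\right) = -9 + 55 = 46$)
$- \frac{18237}{k{\left(443 \right)}} + \frac{Q}{x{\left(-26 - 206 \right)}} = - \frac{18237}{46} - \frac{1699}{-18 - 3 \left(-26 - 206\right)} = \left(-18237\right) \frac{1}{46} - \frac{1699}{-18 - -696} = - \frac{18237}{46} - \frac{1699}{-18 + 696} = - \frac{18237}{46} - \frac{1699}{678} = - \frac{3110710}{7797}$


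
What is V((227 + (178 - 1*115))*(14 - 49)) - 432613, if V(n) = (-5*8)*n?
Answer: -26613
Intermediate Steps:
V(n) = -40*n
V((227 + (178 - 1*115))*(14 - 49)) - 432613 = -40*(227 + (178 - 1*115))*(14 - 49) - 432613 = -40*(227 + (178 - 115))*(-35) - 432613 = -40*(227 + 63)*(-35) - 432613 = -11600*(-35) - 432613 = -40*(-10150) - 432613 = 406000 - 432613 = -26613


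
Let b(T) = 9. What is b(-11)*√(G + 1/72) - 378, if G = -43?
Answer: -378 + 3*I*√6190/4 ≈ -378.0 + 59.007*I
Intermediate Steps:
b(-11)*√(G + 1/72) - 378 = 9*√(-43 + 1/72) - 378 = 9*√(-3095/72) - 378 = 9*(I*√6190/12) - 378 = 3*I*√6190/4 - 378 = -378 + 3*I*√6190/4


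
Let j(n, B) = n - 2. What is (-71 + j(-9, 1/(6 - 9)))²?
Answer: 6724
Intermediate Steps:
j(n, B) = -2 + n
(-71 + j(-9, 1/(6 - 9)))² = (-71 + (-2 - 9))² = (-71 - 11)² = (-82)² = 6724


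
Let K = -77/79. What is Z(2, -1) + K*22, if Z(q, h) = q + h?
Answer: -1615/79 ≈ -20.443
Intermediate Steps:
Z(q, h) = h + q
K = -77/79 (K = -77*1/79 = -77/79 ≈ -0.97468)
Z(2, -1) + K*22 = (-1 + 2) - 77/79*22 = 1 - 1694/79 = -1615/79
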